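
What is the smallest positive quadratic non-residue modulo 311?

11

(2/311) = +1, so 2 is a residue.
(3/311) = +1, so 3 is a residue.
(4/311) = +1, so 4 is a residue.
(5/311) = +1, so 5 is a residue.
(6/311) = +1, so 6 is a residue.
(7/311) = +1, so 7 is a residue.
(8/311) = +1, so 8 is a residue.
(9/311) = +1, so 9 is a residue.
(10/311) = +1, so 10 is a residue.
(11/311) = −1, so 11 is the smallest positive non-residue mod 311.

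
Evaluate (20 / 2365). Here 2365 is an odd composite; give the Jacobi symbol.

0

Pull out 2^2: since 2365 ≡ 5 (mod 8), (2/2365) = -1, so (2/2365)^2 = +1.
Reciprocity: 5 ≡ 1 and 2365 ≡ 1 (mod 4), so (5/2365) = +(2365/5).
Reduce top mod 5: now compute (0/5).
Top reduces to 0: gcd > 1, so the symbol is 0.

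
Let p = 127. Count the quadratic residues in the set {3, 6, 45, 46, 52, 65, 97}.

(3/127) = -1 → non-residue.
(6/127) = -1 → non-residue.
(45/127) = -1 → non-residue.
(46/127) = -1 → non-residue.
(52/127) = +1 → QR.
(65/127) = -1 → non-residue.
(97/127) = -1 → non-residue.
Total quadratic residues among the 7: 1.

1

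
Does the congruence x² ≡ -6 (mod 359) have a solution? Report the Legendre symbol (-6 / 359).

-1

First reduce: -6 ≡ 353 (mod 359).
Reciprocity: 353 ≡ 1 and 359 ≡ 3 (mod 4), so (353/359) = +(359/353).
Reduce top mod 353: now compute (6/353).
Pull out 2: since 353 ≡ 1 (mod 8), (2/353) = +1.
Reciprocity: 3 ≡ 3 and 353 ≡ 1 (mod 4), so (3/353) = +(353/3).
Reduce top mod 3: now compute (2/3).
Pull out 2: since 3 ≡ 3 (mod 8), (2/3) = -1.
Reached (1/3) = 1. Collecting the sign flips along the way, the symbol is -1.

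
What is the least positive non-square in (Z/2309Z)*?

(2/2309) = −1, so 2 is the smallest positive non-residue mod 2309.

2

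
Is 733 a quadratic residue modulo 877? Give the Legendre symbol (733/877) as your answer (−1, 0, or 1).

1

Reciprocity: 733 ≡ 1 and 877 ≡ 1 (mod 4), so (733/877) = +(877/733).
Reduce top mod 733: now compute (144/733).
Pull out 2^4: since 733 ≡ 5 (mod 8), (2/733) = -1, so (2/733)^4 = +1.
Reciprocity: 9 ≡ 1 and 733 ≡ 1 (mod 4), so (9/733) = +(733/9).
Reduce top mod 9: now compute (4/9).
Pull out 2^2: since 9 ≡ 1 (mod 8), (2/9) = +1, so (2/9)^2 = +1.
Reached (1/9) = 1. Collecting the sign flips along the way, the symbol is +1.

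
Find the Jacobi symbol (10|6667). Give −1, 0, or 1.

Pull out 2: since 6667 ≡ 3 (mod 8), (2/6667) = -1.
Reciprocity: 5 ≡ 1 and 6667 ≡ 3 (mod 4), so (5/6667) = +(6667/5).
Reduce top mod 5: now compute (2/5).
Pull out 2: since 5 ≡ 5 (mod 8), (2/5) = -1.
Reached (1/5) = 1. Collecting the sign flips along the way, the symbol is +1.

1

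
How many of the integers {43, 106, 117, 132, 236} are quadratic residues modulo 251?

2

(43/251) = -1 → non-residue.
(106/251) = +1 → QR.
(117/251) = +1 → QR.
(132/251) = -1 → non-residue.
(236/251) = -1 → non-residue.
Total quadratic residues among the 5: 2.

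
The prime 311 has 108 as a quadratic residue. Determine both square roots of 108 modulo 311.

150, 161

Since 311 ≡ 3 (mod 4), a square root of 108 is 108^((311+1)/4) = 108^78 mod 311.
Repeated squaring: 108^2≡157, 108^4≡80, 108^8≡180, 108^16≡56, 108^32≡26, 108^64≡54 (mod 311).
108^78 = 108^(64+8+4+2) ≡ 150 (mod 311).
Check: 150² = 22500 ≡ 108 (mod 311). The two roots are 150 and 161.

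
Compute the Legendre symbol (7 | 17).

Reciprocity: 7 ≡ 3 and 17 ≡ 1 (mod 4), so (7/17) = +(17/7).
Reduce top mod 7: now compute (3/7).
Reciprocity: 3 ≡ 3 and 7 ≡ 3 (mod 4), so (3/7) = −(7/3).
Reduce top mod 3: now compute (1/3).
Reached (1/3) = 1. Collecting the sign flips along the way, the symbol is -1.

-1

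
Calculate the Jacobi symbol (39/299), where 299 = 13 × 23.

Reciprocity: 39 ≡ 3 and 299 ≡ 3 (mod 4), so (39/299) = −(299/39).
Reduce top mod 39: now compute (26/39).
Pull out 2: since 39 ≡ 7 (mod 8), (2/39) = +1.
Reciprocity: 13 ≡ 1 and 39 ≡ 3 (mod 4), so (13/39) = +(39/13).
Reduce top mod 13: now compute (0/13).
Top reduces to 0: gcd > 1, so the symbol is 0.

0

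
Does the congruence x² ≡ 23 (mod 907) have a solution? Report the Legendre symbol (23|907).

Reciprocity: 23 ≡ 3 and 907 ≡ 3 (mod 4), so (23/907) = −(907/23).
Reduce top mod 23: now compute (10/23).
Pull out 2: since 23 ≡ 7 (mod 8), (2/23) = +1.
Reciprocity: 5 ≡ 1 and 23 ≡ 3 (mod 4), so (5/23) = +(23/5).
Reduce top mod 5: now compute (3/5).
Reciprocity: 3 ≡ 3 and 5 ≡ 1 (mod 4), so (3/5) = +(5/3).
Reduce top mod 3: now compute (2/3).
Pull out 2: since 3 ≡ 3 (mod 8), (2/3) = -1.
Reached (1/3) = 1. Collecting the sign flips along the way, the symbol is +1.

1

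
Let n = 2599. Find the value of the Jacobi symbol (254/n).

1

Pull out 2: since 2599 ≡ 7 (mod 8), (2/2599) = +1.
Reciprocity: 127 ≡ 3 and 2599 ≡ 3 (mod 4), so (127/2599) = −(2599/127).
Reduce top mod 127: now compute (59/127).
Reciprocity: 59 ≡ 3 and 127 ≡ 3 (mod 4), so (59/127) = −(127/59).
Reduce top mod 59: now compute (9/59).
Reciprocity: 9 ≡ 1 and 59 ≡ 3 (mod 4), so (9/59) = +(59/9).
Reduce top mod 9: now compute (5/9).
Reciprocity: 5 ≡ 1 and 9 ≡ 1 (mod 4), so (5/9) = +(9/5).
Reduce top mod 5: now compute (4/5).
Pull out 2^2: since 5 ≡ 5 (mod 8), (2/5) = -1, so (2/5)^2 = +1.
Reached (1/5) = 1. Collecting the sign flips along the way, the symbol is +1.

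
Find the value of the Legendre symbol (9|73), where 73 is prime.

Euler's criterion: (9/73) ≡ 9^36 (mod 73).
9^2 ≡ 8 (mod 73)
9^4 ≡ 64 (mod 73)
9^8 ≡ 8 (mod 73)
9^16 ≡ 64 (mod 73)
9^32 ≡ 8 (mod 73)
9^36 = 9^(32+4) ≡ 1 (mod 73).
Result is 1, so (9/73) = 1.

1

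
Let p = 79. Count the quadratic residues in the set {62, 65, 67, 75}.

3

(62/79) = +1 → QR.
(65/79) = +1 → QR.
(67/79) = +1 → QR.
(75/79) = -1 → non-residue.
Total quadratic residues among the 4: 3.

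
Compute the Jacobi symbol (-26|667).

1

First reduce: -26 ≡ 641 (mod 667).
Reciprocity: 641 ≡ 1 and 667 ≡ 3 (mod 4), so (641/667) = +(667/641).
Reduce top mod 641: now compute (26/641).
Pull out 2: since 641 ≡ 1 (mod 8), (2/641) = +1.
Reciprocity: 13 ≡ 1 and 641 ≡ 1 (mod 4), so (13/641) = +(641/13).
Reduce top mod 13: now compute (4/13).
Pull out 2^2: since 13 ≡ 5 (mod 8), (2/13) = -1, so (2/13)^2 = +1.
Reached (1/13) = 1. Collecting the sign flips along the way, the symbol is +1.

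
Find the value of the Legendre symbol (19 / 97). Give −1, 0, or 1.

-1

Reciprocity: 19 ≡ 3 and 97 ≡ 1 (mod 4), so (19/97) = +(97/19).
Reduce top mod 19: now compute (2/19).
Pull out 2: since 19 ≡ 3 (mod 8), (2/19) = -1.
Reached (1/19) = 1. Collecting the sign flips along the way, the symbol is -1.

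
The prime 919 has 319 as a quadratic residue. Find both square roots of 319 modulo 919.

Since 919 ≡ 3 (mod 4), a square root of 319 is 319^((919+1)/4) = 319^230 mod 919.
Repeated squaring: 319^2≡671, 319^4≡850, 319^8≡166, 319^16≡905, 319^32≡196, 319^64≡737, 319^128≡40 (mod 919).
319^230 = 319^(128+64+32+4+2) ≡ 752 (mod 919).
Check: 752² = 565504 ≡ 319 (mod 919). The two roots are 167 and 752.

167, 752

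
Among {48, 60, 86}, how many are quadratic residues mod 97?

2

(48/97) = +1 → QR.
(60/97) = -1 → non-residue.
(86/97) = +1 → QR.
Total quadratic residues among the 3: 2.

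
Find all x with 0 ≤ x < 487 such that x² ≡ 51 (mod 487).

Since 487 ≡ 3 (mod 4), a square root of 51 is 51^((487+1)/4) = 51^122 mod 487.
Repeated squaring: 51^2≡166, 51^4≡284, 51^8≡301, 51^16≡19, 51^32≡361, 51^64≡292 (mod 487).
51^122 = 51^(64+32+16+8+2) ≡ 138 (mod 487).
Check: 138² = 19044 ≡ 51 (mod 487). The two roots are 138 and 349.

138, 349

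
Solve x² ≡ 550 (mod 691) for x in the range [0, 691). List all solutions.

296, 395

Since 691 ≡ 3 (mod 4), a square root of 550 is 550^((691+1)/4) = 550^173 mod 691.
Repeated squaring: 550^2≡533, 550^4≡88, 550^8≡143, 550^16≡410, 550^32≡187, 550^64≡419, 550^128≡47 (mod 691).
550^173 = 550^(128+32+8+4+1) ≡ 395 (mod 691).
Check: 395² = 156025 ≡ 550 (mod 691). The two roots are 296 and 395.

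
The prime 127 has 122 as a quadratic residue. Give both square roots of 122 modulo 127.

Since 127 ≡ 3 (mod 4), a square root of 122 is 122^((127+1)/4) = 122^32 mod 127.
Repeated squaring: 122^2≡25, 122^4≡117, 122^8≡100, 122^16≡94, 122^32≡73 (mod 127).
122^32 = 122^(32) ≡ 73 (mod 127).
Check: 73² = 5329 ≡ 122 (mod 127). The two roots are 54 and 73.

54, 73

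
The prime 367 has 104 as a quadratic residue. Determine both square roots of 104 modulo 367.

180, 187

Since 367 ≡ 3 (mod 4), a square root of 104 is 104^((367+1)/4) = 104^92 mod 367.
Repeated squaring: 104^2≡173, 104^4≡202, 104^8≡67, 104^16≡85, 104^32≡252, 104^64≡13 (mod 367).
104^92 = 104^(64+16+8+4) ≡ 187 (mod 367).
Check: 187² = 34969 ≡ 104 (mod 367). The two roots are 180 and 187.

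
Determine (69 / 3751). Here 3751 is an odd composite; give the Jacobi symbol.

1

Reciprocity: 69 ≡ 1 and 3751 ≡ 3 (mod 4), so (69/3751) = +(3751/69).
Reduce top mod 69: now compute (25/69).
Reciprocity: 25 ≡ 1 and 69 ≡ 1 (mod 4), so (25/69) = +(69/25).
Reduce top mod 25: now compute (19/25).
Reciprocity: 19 ≡ 3 and 25 ≡ 1 (mod 4), so (19/25) = +(25/19).
Reduce top mod 19: now compute (6/19).
Pull out 2: since 19 ≡ 3 (mod 8), (2/19) = -1.
Reciprocity: 3 ≡ 3 and 19 ≡ 3 (mod 4), so (3/19) = −(19/3).
Reduce top mod 3: now compute (1/3).
Reached (1/3) = 1. Collecting the sign flips along the way, the symbol is +1.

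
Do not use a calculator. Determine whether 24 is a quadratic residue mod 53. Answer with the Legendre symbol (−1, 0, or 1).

1

Pull out 2^3: since 53 ≡ 5 (mod 8), (2/53) = -1, so (2/53)^3 = -1.
Reciprocity: 3 ≡ 3 and 53 ≡ 1 (mod 4), so (3/53) = +(53/3).
Reduce top mod 3: now compute (2/3).
Pull out 2: since 3 ≡ 3 (mod 8), (2/3) = -1.
Reached (1/3) = 1. Collecting the sign flips along the way, the symbol is +1.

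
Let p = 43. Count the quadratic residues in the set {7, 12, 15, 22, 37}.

(7/43) = -1 → non-residue.
(12/43) = -1 → non-residue.
(15/43) = +1 → QR.
(22/43) = -1 → non-residue.
(37/43) = -1 → non-residue.
Total quadratic residues among the 5: 1.

1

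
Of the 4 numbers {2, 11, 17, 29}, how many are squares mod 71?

(2/71) = +1 → QR.
(11/71) = -1 → non-residue.
(17/71) = -1 → non-residue.
(29/71) = +1 → QR.
Total quadratic residues among the 4: 2.

2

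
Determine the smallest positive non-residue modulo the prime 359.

7

(2/359) = +1, so 2 is a residue.
(3/359) = +1, so 3 is a residue.
(4/359) = +1, so 4 is a residue.
(5/359) = +1, so 5 is a residue.
(6/359) = +1, so 6 is a residue.
(7/359) = −1, so 7 is the smallest positive non-residue mod 359.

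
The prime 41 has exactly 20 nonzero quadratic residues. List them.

1 2 4 5 8 9 10 16 18 20 21 23 25 31 32 33 36 37 39 40

Square k = 1,…,20 (k and 41−k give the same square):
1²=1, 2²=4, 3²=9, 4²=16, 5²=25, 6²=36, 7²≡8, 8²≡23, 9²≡40, 10²≡18, 11²≡39, 12²≡21, 13²≡5, 14²≡32, 15²≡20, 16²≡10, 17²≡2, 18²≡37, 19²≡33, 20²≡31 (mod 41).
So the quadratic residues mod 41 are {1, 2, 4, 5, 8, 9, 10, 16, 18, 20, 21, 23, 25, 31, 32, 33, 36, 37, 39, 40}.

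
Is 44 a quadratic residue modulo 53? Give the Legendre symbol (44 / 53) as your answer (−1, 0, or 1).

1

Pull out 2^2: since 53 ≡ 5 (mod 8), (2/53) = -1, so (2/53)^2 = +1.
Reciprocity: 11 ≡ 3 and 53 ≡ 1 (mod 4), so (11/53) = +(53/11).
Reduce top mod 11: now compute (9/11).
Reciprocity: 9 ≡ 1 and 11 ≡ 3 (mod 4), so (9/11) = +(11/9).
Reduce top mod 9: now compute (2/9).
Pull out 2: since 9 ≡ 1 (mod 8), (2/9) = +1.
Reached (1/9) = 1. Collecting the sign flips along the way, the symbol is +1.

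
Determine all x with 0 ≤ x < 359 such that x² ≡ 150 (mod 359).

Since 359 ≡ 3 (mod 4), a square root of 150 is 150^((359+1)/4) = 150^90 mod 359.
Repeated squaring: 150^2≡242, 150^4≡47, 150^8≡55, 150^16≡153, 150^32≡74, 150^64≡91 (mod 359).
150^90 = 150^(64+16+8+2) ≡ 48 (mod 359).
Check: 48² = 2304 ≡ 150 (mod 359). The two roots are 48 and 311.

48, 311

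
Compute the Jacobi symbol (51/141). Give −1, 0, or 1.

0

Reciprocity: 51 ≡ 3 and 141 ≡ 1 (mod 4), so (51/141) = +(141/51).
Reduce top mod 51: now compute (39/51).
Reciprocity: 39 ≡ 3 and 51 ≡ 3 (mod 4), so (39/51) = −(51/39).
Reduce top mod 39: now compute (12/39).
Pull out 2^2: since 39 ≡ 7 (mod 8), (2/39) = +1, so (2/39)^2 = +1.
Reciprocity: 3 ≡ 3 and 39 ≡ 3 (mod 4), so (3/39) = −(39/3).
Reduce top mod 3: now compute (0/3).
Top reduces to 0: gcd > 1, so the symbol is 0.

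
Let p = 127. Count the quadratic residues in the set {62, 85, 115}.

(62/127) = +1 → QR.
(85/127) = -1 → non-residue.
(115/127) = +1 → QR.
Total quadratic residues among the 3: 2.

2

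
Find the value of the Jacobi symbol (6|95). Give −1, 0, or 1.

1

Pull out 2: since 95 ≡ 7 (mod 8), (2/95) = +1.
Reciprocity: 3 ≡ 3 and 95 ≡ 3 (mod 4), so (3/95) = −(95/3).
Reduce top mod 3: now compute (2/3).
Pull out 2: since 3 ≡ 3 (mod 8), (2/3) = -1.
Reached (1/3) = 1. Collecting the sign flips along the way, the symbol is +1.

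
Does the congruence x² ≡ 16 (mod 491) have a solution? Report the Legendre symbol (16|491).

1

Pull out 2^4: since 491 ≡ 3 (mod 8), (2/491) = -1, so (2/491)^4 = +1.
Reached (1/491) = 1. Collecting the sign flips along the way, the symbol is +1.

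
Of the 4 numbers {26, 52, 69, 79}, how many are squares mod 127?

(26/127) = +1 → QR.
(52/127) = +1 → QR.
(69/127) = +1 → QR.
(79/127) = +1 → QR.
Total quadratic residues among the 4: 4.

4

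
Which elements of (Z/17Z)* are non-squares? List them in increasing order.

Square k = 1,…,8 (k and 17−k give the same square):
1²=1, 2²=4, 3²=9, 4²=16, 5²≡8, 6²≡2, 7²≡15, 8²≡13 (mod 17).
The residues are {1, 2, 4, 8, 9, 13, 15, 16}; the non-residues are the remaining 8 nonzero classes.

3, 5, 6, 7, 10, 11, 12, 14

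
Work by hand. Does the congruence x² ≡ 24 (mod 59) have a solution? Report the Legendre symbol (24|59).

Euler's criterion: (24/59) ≡ 24^29 (mod 59).
24^2 ≡ 45 (mod 59)
24^4 ≡ 19 (mod 59)
24^8 ≡ 7 (mod 59)
24^16 ≡ 49 (mod 59)
24^29 = 24^(16+8+4+1) ≡ 58 (mod 59).
Result is 58 ≡ −1, so (24/59) = −1.

-1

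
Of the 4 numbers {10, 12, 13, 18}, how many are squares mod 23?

3

(10/23) = -1 → non-residue.
(12/23) = +1 → QR.
(13/23) = +1 → QR.
(18/23) = +1 → QR.
Total quadratic residues among the 4: 3.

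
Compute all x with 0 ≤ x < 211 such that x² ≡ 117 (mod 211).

31, 180

Since 211 ≡ 3 (mod 4), a square root of 117 is 117^((211+1)/4) = 117^53 mod 211.
Repeated squaring: 117^2≡185, 117^4≡43, 117^8≡161, 117^16≡179, 117^32≡180 (mod 211).
117^53 = 117^(32+16+4+1) ≡ 180 (mod 211).
Check: 180² = 32400 ≡ 117 (mod 211). The two roots are 31 and 180.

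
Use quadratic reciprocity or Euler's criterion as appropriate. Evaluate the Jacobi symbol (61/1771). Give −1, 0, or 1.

-1

Reciprocity: 61 ≡ 1 and 1771 ≡ 3 (mod 4), so (61/1771) = +(1771/61).
Reduce top mod 61: now compute (2/61).
Pull out 2: since 61 ≡ 5 (mod 8), (2/61) = -1.
Reached (1/61) = 1. Collecting the sign flips along the way, the symbol is -1.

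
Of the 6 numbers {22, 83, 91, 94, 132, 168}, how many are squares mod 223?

3

(22/223) = -1 → non-residue.
(83/223) = +1 → QR.
(91/223) = -1 → non-residue.
(94/223) = +1 → QR.
(132/223) = +1 → QR.
(168/223) = -1 → non-residue.
Total quadratic residues among the 6: 3.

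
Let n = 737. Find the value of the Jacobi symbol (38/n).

Pull out 2: since 737 ≡ 1 (mod 8), (2/737) = +1.
Reciprocity: 19 ≡ 3 and 737 ≡ 1 (mod 4), so (19/737) = +(737/19).
Reduce top mod 19: now compute (15/19).
Reciprocity: 15 ≡ 3 and 19 ≡ 3 (mod 4), so (15/19) = −(19/15).
Reduce top mod 15: now compute (4/15).
Pull out 2^2: since 15 ≡ 7 (mod 8), (2/15) = +1, so (2/15)^2 = +1.
Reached (1/15) = 1. Collecting the sign flips along the way, the symbol is -1.

-1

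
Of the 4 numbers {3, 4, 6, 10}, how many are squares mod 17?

(3/17) = -1 → non-residue.
(4/17) = +1 → QR.
(6/17) = -1 → non-residue.
(10/17) = -1 → non-residue.
Total quadratic residues among the 4: 1.

1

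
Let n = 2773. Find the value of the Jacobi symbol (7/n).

1

Reciprocity: 7 ≡ 3 and 2773 ≡ 1 (mod 4), so (7/2773) = +(2773/7).
Reduce top mod 7: now compute (1/7).
Reached (1/7) = 1. Collecting the sign flips along the way, the symbol is +1.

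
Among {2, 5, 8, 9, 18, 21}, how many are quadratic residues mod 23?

4

(2/23) = +1 → QR.
(5/23) = -1 → non-residue.
(8/23) = +1 → QR.
(9/23) = +1 → QR.
(18/23) = +1 → QR.
(21/23) = -1 → non-residue.
Total quadratic residues among the 6: 4.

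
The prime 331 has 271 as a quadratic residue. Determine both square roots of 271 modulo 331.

101, 230

Since 331 ≡ 3 (mod 4), a square root of 271 is 271^((331+1)/4) = 271^83 mod 331.
Repeated squaring: 271^2≡290, 271^4≡26, 271^8≡14, 271^16≡196, 271^32≡20, 271^64≡69 (mod 331).
271^83 = 271^(64+16+2+1) ≡ 230 (mod 331).
Check: 230² = 52900 ≡ 271 (mod 331). The two roots are 101 and 230.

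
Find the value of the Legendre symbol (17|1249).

Reciprocity: 17 ≡ 1 and 1249 ≡ 1 (mod 4), so (17/1249) = +(1249/17).
Reduce top mod 17: now compute (8/17).
Pull out 2^3: since 17 ≡ 1 (mod 8), (2/17) = +1, so (2/17)^3 = +1.
Reached (1/17) = 1. Collecting the sign flips along the way, the symbol is +1.

1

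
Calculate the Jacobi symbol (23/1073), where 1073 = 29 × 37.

Reciprocity: 23 ≡ 3 and 1073 ≡ 1 (mod 4), so (23/1073) = +(1073/23).
Reduce top mod 23: now compute (15/23).
Reciprocity: 15 ≡ 3 and 23 ≡ 3 (mod 4), so (15/23) = −(23/15).
Reduce top mod 15: now compute (8/15).
Pull out 2^3: since 15 ≡ 7 (mod 8), (2/15) = +1, so (2/15)^3 = +1.
Reached (1/15) = 1. Collecting the sign flips along the way, the symbol is -1.

-1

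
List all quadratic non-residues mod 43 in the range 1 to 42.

Square k = 1,…,21 (k and 43−k give the same square):
1²=1, 2²=4, 3²=9, 4²=16, 5²=25, 6²=36, 7²≡6, 8²≡21, 9²≡38, 10²≡14, 11²≡35, 12²≡15, 13²≡40, 14²≡24, 15²≡10, 16²≡41, 17²≡31, 18²≡23, 19²≡17, 20²≡13, 21²≡11 (mod 43).
The residues are {1, 4, 6, 9, 10, 11, 13, 14, 15, 16, 17, 21, 23, 24, 25, 31, 35, 36, 38, 40, 41}; the non-residues are the remaining 21 nonzero classes.

2,3,5,7,8,12,18,19,20,22,26,27,28,29,30,32,33,34,37,39,42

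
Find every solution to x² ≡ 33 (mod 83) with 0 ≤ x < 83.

38, 45

Since 83 ≡ 3 (mod 4), a square root of 33 is 33^((83+1)/4) = 33^21 mod 83.
Repeated squaring: 33^2≡10, 33^4≡17, 33^8≡40, 33^16≡23 (mod 83).
33^21 = 33^(16+4+1) ≡ 38 (mod 83).
Check: 38² = 1444 ≡ 33 (mod 83). The two roots are 38 and 45.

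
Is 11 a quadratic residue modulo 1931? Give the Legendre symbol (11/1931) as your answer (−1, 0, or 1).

1

Reciprocity: 11 ≡ 3 and 1931 ≡ 3 (mod 4), so (11/1931) = −(1931/11).
Reduce top mod 11: now compute (6/11).
Pull out 2: since 11 ≡ 3 (mod 8), (2/11) = -1.
Reciprocity: 3 ≡ 3 and 11 ≡ 3 (mod 4), so (3/11) = −(11/3).
Reduce top mod 3: now compute (2/3).
Pull out 2: since 3 ≡ 3 (mod 8), (2/3) = -1.
Reached (1/3) = 1. Collecting the sign flips along the way, the symbol is +1.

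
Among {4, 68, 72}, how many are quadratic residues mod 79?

2

(4/79) = +1 → QR.
(68/79) = -1 → non-residue.
(72/79) = +1 → QR.
Total quadratic residues among the 3: 2.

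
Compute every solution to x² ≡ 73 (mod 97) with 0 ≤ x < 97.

97 ≡ 1 (mod 4), so we find a root by search.
Trying successive values, 48² = 2304 ≡ 73 (mod 97). The other root is 97 − 48 = 49.

48, 49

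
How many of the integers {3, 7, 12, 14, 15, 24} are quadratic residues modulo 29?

2

(3/29) = -1 → non-residue.
(7/29) = +1 → QR.
(12/29) = -1 → non-residue.
(14/29) = -1 → non-residue.
(15/29) = -1 → non-residue.
(24/29) = +1 → QR.
Total quadratic residues among the 6: 2.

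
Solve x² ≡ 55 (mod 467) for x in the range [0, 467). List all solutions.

Since 467 ≡ 3 (mod 4), a square root of 55 is 55^((467+1)/4) = 55^117 mod 467.
Repeated squaring: 55^2≡223, 55^4≡227, 55^8≡159, 55^16≡63, 55^32≡233, 55^64≡117 (mod 467).
55^117 = 55^(64+32+16+4+1) ≡ 276 (mod 467).
Check: 276² = 76176 ≡ 55 (mod 467). The two roots are 191 and 276.

191, 276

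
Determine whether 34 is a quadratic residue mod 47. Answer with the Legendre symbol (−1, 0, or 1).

Euler's criterion: (34/47) ≡ 34^23 (mod 47).
34^2 ≡ 28 (mod 47)
34^4 ≡ 32 (mod 47)
34^8 ≡ 37 (mod 47)
34^16 ≡ 6 (mod 47)
34^23 = 34^(16+4+2+1) ≡ 1 (mod 47).
Result is 1, so (34/47) = 1.

1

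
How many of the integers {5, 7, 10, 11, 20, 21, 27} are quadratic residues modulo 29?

3

(5/29) = +1 → QR.
(7/29) = +1 → QR.
(10/29) = -1 → non-residue.
(11/29) = -1 → non-residue.
(20/29) = +1 → QR.
(21/29) = -1 → non-residue.
(27/29) = -1 → non-residue.
Total quadratic residues among the 7: 3.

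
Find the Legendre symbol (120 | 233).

1

Pull out 2^3: since 233 ≡ 1 (mod 8), (2/233) = +1, so (2/233)^3 = +1.
Reciprocity: 15 ≡ 3 and 233 ≡ 1 (mod 4), so (15/233) = +(233/15).
Reduce top mod 15: now compute (8/15).
Pull out 2^3: since 15 ≡ 7 (mod 8), (2/15) = +1, so (2/15)^3 = +1.
Reached (1/15) = 1. Collecting the sign flips along the way, the symbol is +1.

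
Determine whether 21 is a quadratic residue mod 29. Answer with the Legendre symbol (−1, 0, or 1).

-1

Reciprocity: 21 ≡ 1 and 29 ≡ 1 (mod 4), so (21/29) = +(29/21).
Reduce top mod 21: now compute (8/21).
Pull out 2^3: since 21 ≡ 5 (mod 8), (2/21) = -1, so (2/21)^3 = -1.
Reached (1/21) = 1. Collecting the sign flips along the way, the symbol is -1.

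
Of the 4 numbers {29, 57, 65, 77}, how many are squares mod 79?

(29/79) = -1 → non-residue.
(57/79) = -1 → non-residue.
(65/79) = +1 → QR.
(77/79) = -1 → non-residue.
Total quadratic residues among the 4: 1.

1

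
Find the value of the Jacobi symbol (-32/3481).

First reduce: -32 ≡ 3449 (mod 3481).
Reciprocity: 3449 ≡ 1 and 3481 ≡ 1 (mod 4), so (3449/3481) = +(3481/3449).
Reduce top mod 3449: now compute (32/3449).
Pull out 2^5: since 3449 ≡ 1 (mod 8), (2/3449) = +1, so (2/3449)^5 = +1.
Reached (1/3449) = 1. Collecting the sign flips along the way, the symbol is +1.

1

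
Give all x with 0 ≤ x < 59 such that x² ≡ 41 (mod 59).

10, 49

Since 59 ≡ 3 (mod 4), a square root of 41 is 41^((59+1)/4) = 41^15 mod 59.
Repeated squaring: 41^2≡29, 41^4≡15, 41^8≡48 (mod 59).
41^15 = 41^(8+4+2+1) ≡ 49 (mod 59).
Check: 49² = 2401 ≡ 41 (mod 59). The two roots are 10 and 49.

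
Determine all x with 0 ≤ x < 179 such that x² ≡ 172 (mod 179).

Since 179 ≡ 3 (mod 4), a square root of 172 is 172^((179+1)/4) = 172^45 mod 179.
Repeated squaring: 172^2≡49, 172^4≡74, 172^8≡106, 172^16≡138, 172^32≡70 (mod 179).
172^45 = 172^(32+8+4+1) ≡ 107 (mod 179).
Check: 107² = 11449 ≡ 172 (mod 179). The two roots are 72 and 107.

72, 107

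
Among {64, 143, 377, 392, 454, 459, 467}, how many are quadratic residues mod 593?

4

(64/593) = +1 → QR.
(143/593) = +1 → QR.
(377/593) = -1 → non-residue.
(392/593) = +1 → QR.
(454/593) = +1 → QR.
(459/593) = -1 → non-residue.
(467/593) = -1 → non-residue.
Total quadratic residues among the 7: 4.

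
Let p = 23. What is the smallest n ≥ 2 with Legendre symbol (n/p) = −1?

(2/23) = +1, so 2 is a residue.
(3/23) = +1, so 3 is a residue.
(4/23) = +1, so 4 is a residue.
(5/23) = −1, so 5 is the smallest positive non-residue mod 23.

5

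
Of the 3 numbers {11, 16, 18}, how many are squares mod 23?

2

(11/23) = -1 → non-residue.
(16/23) = +1 → QR.
(18/23) = +1 → QR.
Total quadratic residues among the 3: 2.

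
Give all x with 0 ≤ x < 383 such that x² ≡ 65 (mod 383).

111, 272

Since 383 ≡ 3 (mod 4), a square root of 65 is 65^((383+1)/4) = 65^96 mod 383.
Repeated squaring: 65^2≡12, 65^4≡144, 65^8≡54, 65^16≡235, 65^32≡73, 65^64≡350 (mod 383).
65^96 = 65^(64+32) ≡ 272 (mod 383).
Check: 272² = 73984 ≡ 65 (mod 383). The two roots are 111 and 272.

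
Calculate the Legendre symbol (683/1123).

Euler's criterion: (683/1123) ≡ 683^561 (mod 1123).
683^2 ≡ 444 (mod 1123)
683^4 ≡ 611 (mod 1123)
683^8 ≡ 485 (mod 1123)
683^16 ≡ 518 (mod 1123)
683^32 ≡ 1050 (mod 1123)
683^64 ≡ 837 (mod 1123)
683^128 ≡ 940 (mod 1123)
683^256 ≡ 922 (mod 1123)
683^512 ≡ 1096 (mod 1123)
683^561 = 683^(512+32+16+1) ≡ 1 (mod 1123).
Result is 1, so (683/1123) = 1.

1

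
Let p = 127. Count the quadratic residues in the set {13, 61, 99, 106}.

(13/127) = +1 → QR.
(61/127) = +1 → QR.
(99/127) = +1 → QR.
(106/127) = -1 → non-residue.
Total quadratic residues among the 4: 3.

3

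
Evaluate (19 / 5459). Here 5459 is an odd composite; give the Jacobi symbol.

-1

Reciprocity: 19 ≡ 3 and 5459 ≡ 3 (mod 4), so (19/5459) = −(5459/19).
Reduce top mod 19: now compute (6/19).
Pull out 2: since 19 ≡ 3 (mod 8), (2/19) = -1.
Reciprocity: 3 ≡ 3 and 19 ≡ 3 (mod 4), so (3/19) = −(19/3).
Reduce top mod 3: now compute (1/3).
Reached (1/3) = 1. Collecting the sign flips along the way, the symbol is -1.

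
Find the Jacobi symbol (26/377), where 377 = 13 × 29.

Pull out 2: since 377 ≡ 1 (mod 8), (2/377) = +1.
Reciprocity: 13 ≡ 1 and 377 ≡ 1 (mod 4), so (13/377) = +(377/13).
Reduce top mod 13: now compute (0/13).
Top reduces to 0: gcd > 1, so the symbol is 0.

0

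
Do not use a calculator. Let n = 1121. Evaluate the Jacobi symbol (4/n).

1

Pull out 2^2: since 1121 ≡ 1 (mod 8), (2/1121) = +1, so (2/1121)^2 = +1.
Reached (1/1121) = 1. Collecting the sign flips along the way, the symbol is +1.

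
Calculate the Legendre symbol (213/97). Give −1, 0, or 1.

-1

First reduce: 213 ≡ 19 (mod 97).
Reciprocity: 19 ≡ 3 and 97 ≡ 1 (mod 4), so (19/97) = +(97/19).
Reduce top mod 19: now compute (2/19).
Pull out 2: since 19 ≡ 3 (mod 8), (2/19) = -1.
Reached (1/19) = 1. Collecting the sign flips along the way, the symbol is -1.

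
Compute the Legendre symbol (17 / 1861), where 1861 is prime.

Reciprocity: 17 ≡ 1 and 1861 ≡ 1 (mod 4), so (17/1861) = +(1861/17).
Reduce top mod 17: now compute (8/17).
Pull out 2^3: since 17 ≡ 1 (mod 8), (2/17) = +1, so (2/17)^3 = +1.
Reached (1/17) = 1. Collecting the sign flips along the way, the symbol is +1.

1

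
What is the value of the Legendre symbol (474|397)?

First reduce: 474 ≡ 77 (mod 397).
Reciprocity: 77 ≡ 1 and 397 ≡ 1 (mod 4), so (77/397) = +(397/77).
Reduce top mod 77: now compute (12/77).
Pull out 2^2: since 77 ≡ 5 (mod 8), (2/77) = -1, so (2/77)^2 = +1.
Reciprocity: 3 ≡ 3 and 77 ≡ 1 (mod 4), so (3/77) = +(77/3).
Reduce top mod 3: now compute (2/3).
Pull out 2: since 3 ≡ 3 (mod 8), (2/3) = -1.
Reached (1/3) = 1. Collecting the sign flips along the way, the symbol is -1.

-1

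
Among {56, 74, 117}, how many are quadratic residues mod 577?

0

(56/577) = -1 → non-residue.
(74/577) = -1 → non-residue.
(117/577) = -1 → non-residue.
Total quadratic residues among the 3: 0.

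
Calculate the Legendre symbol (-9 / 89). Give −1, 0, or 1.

1

Euler's criterion: (-9/89) ≡ 80^44 (mod 89).
80^2 ≡ 81 (mod 89)
80^4 ≡ 64 (mod 89)
80^8 ≡ 2 (mod 89)
80^16 ≡ 4 (mod 89)
80^32 ≡ 16 (mod 89)
80^44 = 80^(32+8+4) ≡ 1 (mod 89).
Result is 1, so (-9/89) = 1.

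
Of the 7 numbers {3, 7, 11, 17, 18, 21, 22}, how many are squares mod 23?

2

(3/23) = +1 → QR.
(7/23) = -1 → non-residue.
(11/23) = -1 → non-residue.
(17/23) = -1 → non-residue.
(18/23) = +1 → QR.
(21/23) = -1 → non-residue.
(22/23) = -1 → non-residue.
Total quadratic residues among the 7: 2.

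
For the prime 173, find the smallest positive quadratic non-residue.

2

(2/173) = −1, so 2 is the smallest positive non-residue mod 173.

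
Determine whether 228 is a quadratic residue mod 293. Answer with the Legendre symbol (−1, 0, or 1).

1

Pull out 2^2: since 293 ≡ 5 (mod 8), (2/293) = -1, so (2/293)^2 = +1.
Reciprocity: 57 ≡ 1 and 293 ≡ 1 (mod 4), so (57/293) = +(293/57).
Reduce top mod 57: now compute (8/57).
Pull out 2^3: since 57 ≡ 1 (mod 8), (2/57) = +1, so (2/57)^3 = +1.
Reached (1/57) = 1. Collecting the sign flips along the way, the symbol is +1.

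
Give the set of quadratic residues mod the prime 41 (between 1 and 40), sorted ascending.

1, 2, 4, 5, 8, 9, 10, 16, 18, 20, 21, 23, 25, 31, 32, 33, 36, 37, 39, 40

Square k = 1,…,20 (k and 41−k give the same square):
1²=1, 2²=4, 3²=9, 4²=16, 5²=25, 6²=36, 7²≡8, 8²≡23, 9²≡40, 10²≡18, 11²≡39, 12²≡21, 13²≡5, 14²≡32, 15²≡20, 16²≡10, 17²≡2, 18²≡37, 19²≡33, 20²≡31 (mod 41).
So the quadratic residues mod 41 are {1, 2, 4, 5, 8, 9, 10, 16, 18, 20, 21, 23, 25, 31, 32, 33, 36, 37, 39, 40}.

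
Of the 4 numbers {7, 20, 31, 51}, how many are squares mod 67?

0

(7/67) = -1 → non-residue.
(20/67) = -1 → non-residue.
(31/67) = -1 → non-residue.
(51/67) = -1 → non-residue.
Total quadratic residues among the 4: 0.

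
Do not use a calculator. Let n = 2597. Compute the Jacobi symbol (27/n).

-1

Reciprocity: 27 ≡ 3 and 2597 ≡ 1 (mod 4), so (27/2597) = +(2597/27).
Reduce top mod 27: now compute (5/27).
Reciprocity: 5 ≡ 1 and 27 ≡ 3 (mod 4), so (5/27) = +(27/5).
Reduce top mod 5: now compute (2/5).
Pull out 2: since 5 ≡ 5 (mod 8), (2/5) = -1.
Reached (1/5) = 1. Collecting the sign flips along the way, the symbol is -1.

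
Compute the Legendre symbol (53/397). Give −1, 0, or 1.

Euler's criterion: (53/397) ≡ 53^198 (mod 397).
53^2 ≡ 30 (mod 397)
53^4 ≡ 106 (mod 397)
53^8 ≡ 120 (mod 397)
53^16 ≡ 108 (mod 397)
53^32 ≡ 151 (mod 397)
53^64 ≡ 172 (mod 397)
53^128 ≡ 206 (mod 397)
53^198 = 53^(128+64+4+2) ≡ 396 (mod 397).
Result is 396 ≡ −1, so (53/397) = −1.

-1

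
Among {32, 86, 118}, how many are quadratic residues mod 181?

0

(32/181) = -1 → non-residue.
(86/181) = -1 → non-residue.
(118/181) = -1 → non-residue.
Total quadratic residues among the 3: 0.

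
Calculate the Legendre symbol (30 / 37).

1

Pull out 2: since 37 ≡ 5 (mod 8), (2/37) = -1.
Reciprocity: 15 ≡ 3 and 37 ≡ 1 (mod 4), so (15/37) = +(37/15).
Reduce top mod 15: now compute (7/15).
Reciprocity: 7 ≡ 3 and 15 ≡ 3 (mod 4), so (7/15) = −(15/7).
Reduce top mod 7: now compute (1/7).
Reached (1/7) = 1. Collecting the sign flips along the way, the symbol is +1.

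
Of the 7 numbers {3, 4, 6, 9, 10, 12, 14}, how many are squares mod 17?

2

(3/17) = -1 → non-residue.
(4/17) = +1 → QR.
(6/17) = -1 → non-residue.
(9/17) = +1 → QR.
(10/17) = -1 → non-residue.
(12/17) = -1 → non-residue.
(14/17) = -1 → non-residue.
Total quadratic residues among the 7: 2.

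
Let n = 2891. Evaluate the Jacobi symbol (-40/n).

First reduce: -40 ≡ 2851 (mod 2891).
Reciprocity: 2851 ≡ 3 and 2891 ≡ 3 (mod 4), so (2851/2891) = −(2891/2851).
Reduce top mod 2851: now compute (40/2851).
Pull out 2^3: since 2851 ≡ 3 (mod 8), (2/2851) = -1, so (2/2851)^3 = -1.
Reciprocity: 5 ≡ 1 and 2851 ≡ 3 (mod 4), so (5/2851) = +(2851/5).
Reduce top mod 5: now compute (1/5).
Reached (1/5) = 1. Collecting the sign flips along the way, the symbol is +1.

1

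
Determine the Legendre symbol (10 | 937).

Pull out 2: since 937 ≡ 1 (mod 8), (2/937) = +1.
Reciprocity: 5 ≡ 1 and 937 ≡ 1 (mod 4), so (5/937) = +(937/5).
Reduce top mod 5: now compute (2/5).
Pull out 2: since 5 ≡ 5 (mod 8), (2/5) = -1.
Reached (1/5) = 1. Collecting the sign flips along the way, the symbol is -1.

-1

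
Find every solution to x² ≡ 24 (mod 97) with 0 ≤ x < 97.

11, 86

97 ≡ 1 (mod 4), so we find a root by search.
Trying successive values, 11² = 121 ≡ 24 (mod 97). The other root is 97 − 11 = 86.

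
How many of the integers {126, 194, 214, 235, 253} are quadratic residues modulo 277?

(126/277) = -1 → non-residue.
(194/277) = +1 → QR.
(214/277) = +1 → QR.
(235/277) = -1 → non-residue.
(253/277) = -1 → non-residue.
Total quadratic residues among the 5: 2.

2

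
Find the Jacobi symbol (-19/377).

1

First reduce: -19 ≡ 358 (mod 377).
Pull out 2: since 377 ≡ 1 (mod 8), (2/377) = +1.
Reciprocity: 179 ≡ 3 and 377 ≡ 1 (mod 4), so (179/377) = +(377/179).
Reduce top mod 179: now compute (19/179).
Reciprocity: 19 ≡ 3 and 179 ≡ 3 (mod 4), so (19/179) = −(179/19).
Reduce top mod 19: now compute (8/19).
Pull out 2^3: since 19 ≡ 3 (mod 8), (2/19) = -1, so (2/19)^3 = -1.
Reached (1/19) = 1. Collecting the sign flips along the way, the symbol is +1.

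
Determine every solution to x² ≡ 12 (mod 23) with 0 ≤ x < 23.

9, 14

Since 23 ≡ 3 (mod 4), a square root of 12 is 12^((23+1)/4) = 12^6 mod 23.
Repeated squaring: 12^2≡6, 12^4≡13 (mod 23).
12^6 = 12^(4+2) ≡ 9 (mod 23).
Check: 9² = 81 ≡ 12 (mod 23). The two roots are 9 and 14.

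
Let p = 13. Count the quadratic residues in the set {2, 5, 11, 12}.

1

(2/13) = -1 → non-residue.
(5/13) = -1 → non-residue.
(11/13) = -1 → non-residue.
(12/13) = +1 → QR.
Total quadratic residues among the 4: 1.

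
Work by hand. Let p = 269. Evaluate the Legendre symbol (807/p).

0

First reduce: 807 ≡ 0 (mod 269).
Top reduces to 0: gcd > 1, so the symbol is 0.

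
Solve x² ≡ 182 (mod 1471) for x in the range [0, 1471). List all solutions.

683, 788

Since 1471 ≡ 3 (mod 4), a square root of 182 is 182^((1471+1)/4) = 182^368 mod 1471.
Repeated squaring: 182^2≡762, 182^4≡1070, 182^8≡462, 182^16≡149, 182^32≡136, 182^64≡844, 182^128≡372, 182^256≡110 (mod 1471).
182^368 = 182^(256+64+32+16) ≡ 788 (mod 1471).
Check: 788² = 620944 ≡ 182 (mod 1471). The two roots are 683 and 788.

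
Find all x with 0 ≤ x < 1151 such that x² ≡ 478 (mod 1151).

Since 1151 ≡ 3 (mod 4), a square root of 478 is 478^((1151+1)/4) = 478^288 mod 1151.
Repeated squaring: 478^2≡586, 478^4≡398, 478^8≡717, 478^16≡743, 478^32≡720, 478^64≡450, 478^128≡1075, 478^256≡21 (mod 1151).
478^288 = 478^(256+32) ≡ 157 (mod 1151).
Check: 157² = 24649 ≡ 478 (mod 1151). The two roots are 157 and 994.

157, 994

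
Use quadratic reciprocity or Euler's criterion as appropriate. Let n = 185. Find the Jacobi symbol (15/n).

Reciprocity: 15 ≡ 3 and 185 ≡ 1 (mod 4), so (15/185) = +(185/15).
Reduce top mod 15: now compute (5/15).
Reciprocity: 5 ≡ 1 and 15 ≡ 3 (mod 4), so (5/15) = +(15/5).
Reduce top mod 5: now compute (0/5).
Top reduces to 0: gcd > 1, so the symbol is 0.

0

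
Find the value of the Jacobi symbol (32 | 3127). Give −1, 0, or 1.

Pull out 2^5: since 3127 ≡ 7 (mod 8), (2/3127) = +1, so (2/3127)^5 = +1.
Reached (1/3127) = 1. Collecting the sign flips along the way, the symbol is +1.

1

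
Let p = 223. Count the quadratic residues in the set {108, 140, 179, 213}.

2

(108/223) = -1 → non-residue.
(140/223) = -1 → non-residue.
(179/223) = +1 → QR.
(213/223) = +1 → QR.
Total quadratic residues among the 4: 2.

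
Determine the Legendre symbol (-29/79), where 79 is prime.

1

Euler's criterion: (-29/79) ≡ 50^39 (mod 79).
50^2 ≡ 51 (mod 79)
50^4 ≡ 73 (mod 79)
50^8 ≡ 36 (mod 79)
50^16 ≡ 32 (mod 79)
50^32 ≡ 76 (mod 79)
50^39 = 50^(32+4+2+1) ≡ 1 (mod 79).
Result is 1, so (-29/79) = 1.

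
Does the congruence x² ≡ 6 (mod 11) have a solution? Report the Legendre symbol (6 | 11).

Pull out 2: since 11 ≡ 3 (mod 8), (2/11) = -1.
Reciprocity: 3 ≡ 3 and 11 ≡ 3 (mod 4), so (3/11) = −(11/3).
Reduce top mod 3: now compute (2/3).
Pull out 2: since 3 ≡ 3 (mod 8), (2/3) = -1.
Reached (1/3) = 1. Collecting the sign flips along the way, the symbol is -1.

-1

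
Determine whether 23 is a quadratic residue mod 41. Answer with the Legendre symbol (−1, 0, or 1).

Euler's criterion: (23/41) ≡ 23^20 (mod 41).
23^2 ≡ 37 (mod 41)
23^4 ≡ 16 (mod 41)
23^8 ≡ 10 (mod 41)
23^16 ≡ 18 (mod 41)
23^20 = 23^(16+4) ≡ 1 (mod 41).
Result is 1, so (23/41) = 1.

1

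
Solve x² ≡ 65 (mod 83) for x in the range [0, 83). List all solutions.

Since 83 ≡ 3 (mod 4), a square root of 65 is 65^((83+1)/4) = 65^21 mod 83.
Repeated squaring: 65^2≡75, 65^4≡64, 65^8≡29, 65^16≡11 (mod 83).
65^21 = 65^(16+4+1) ≡ 27 (mod 83).
Check: 27² = 729 ≡ 65 (mod 83). The two roots are 27 and 56.

27, 56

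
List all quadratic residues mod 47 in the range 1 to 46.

1,2,3,4,6,7,8,9,12,14,16,17,18,21,24,25,27,28,32,34,36,37,42

Square k = 1,…,23 (k and 47−k give the same square):
1²=1, 2²=4, 3²=9, 4²=16, 5²=25, 6²=36, 7²≡2, 8²≡17, 9²≡34, 10²≡6, 11²≡27, 12²≡3, 13²≡28, 14²≡8, 15²≡37, 16²≡21, 17²≡7, 18²≡42, 19²≡32, 20²≡24, 21²≡18, 22²≡14, 23²≡12 (mod 47).
So the quadratic residues mod 47 are {1, 2, 3, 4, 6, 7, 8, 9, 12, 14, 16, 17, 18, 21, 24, 25, 27, 28, 32, 34, 36, 37, 42}.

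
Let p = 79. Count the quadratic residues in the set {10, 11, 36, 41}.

3

(10/79) = +1 → QR.
(11/79) = +1 → QR.
(36/79) = +1 → QR.
(41/79) = -1 → non-residue.
Total quadratic residues among the 4: 3.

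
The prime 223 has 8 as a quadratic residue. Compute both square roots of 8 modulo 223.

Since 223 ≡ 3 (mod 4), a square root of 8 is 8^((223+1)/4) = 8^56 mod 223.
Repeated squaring: 8^2≡64, 8^4≡82, 8^8≡34, 8^16≡41, 8^32≡120 (mod 223).
8^56 = 8^(32+16+8) ≡ 30 (mod 223).
Check: 30² = 900 ≡ 8 (mod 223). The two roots are 30 and 193.

30, 193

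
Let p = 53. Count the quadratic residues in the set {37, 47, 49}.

(37/53) = +1 → QR.
(47/53) = +1 → QR.
(49/53) = +1 → QR.
Total quadratic residues among the 3: 3.

3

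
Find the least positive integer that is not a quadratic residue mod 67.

(2/67) = −1, so 2 is the smallest positive non-residue mod 67.

2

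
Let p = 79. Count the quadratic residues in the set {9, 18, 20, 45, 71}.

4

(9/79) = +1 → QR.
(18/79) = +1 → QR.
(20/79) = +1 → QR.
(45/79) = +1 → QR.
(71/79) = -1 → non-residue.
Total quadratic residues among the 5: 4.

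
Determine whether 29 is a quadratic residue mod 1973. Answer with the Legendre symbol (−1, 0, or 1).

Reciprocity: 29 ≡ 1 and 1973 ≡ 1 (mod 4), so (29/1973) = +(1973/29).
Reduce top mod 29: now compute (1/29).
Reached (1/29) = 1. Collecting the sign flips along the way, the symbol is +1.

1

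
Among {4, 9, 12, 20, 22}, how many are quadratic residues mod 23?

3

(4/23) = +1 → QR.
(9/23) = +1 → QR.
(12/23) = +1 → QR.
(20/23) = -1 → non-residue.
(22/23) = -1 → non-residue.
Total quadratic residues among the 5: 3.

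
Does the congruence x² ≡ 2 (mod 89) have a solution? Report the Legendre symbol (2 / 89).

1

Euler's criterion: (2/89) ≡ 2^44 (mod 89).
2^2 ≡ 4 (mod 89)
2^4 ≡ 16 (mod 89)
2^8 ≡ 78 (mod 89)
2^16 ≡ 32 (mod 89)
2^32 ≡ 45 (mod 89)
2^44 = 2^(32+8+4) ≡ 1 (mod 89).
Result is 1, so (2/89) = 1.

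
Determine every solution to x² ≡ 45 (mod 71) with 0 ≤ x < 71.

20, 51

Since 71 ≡ 3 (mod 4), a square root of 45 is 45^((71+1)/4) = 45^18 mod 71.
Repeated squaring: 45^2≡37, 45^4≡20, 45^8≡45, 45^16≡37 (mod 71).
45^18 = 45^(16+2) ≡ 20 (mod 71).
Check: 20² = 400 ≡ 45 (mod 71). The two roots are 20 and 51.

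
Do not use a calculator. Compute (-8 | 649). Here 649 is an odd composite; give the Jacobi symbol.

First reduce: -8 ≡ 641 (mod 649).
Reciprocity: 641 ≡ 1 and 649 ≡ 1 (mod 4), so (641/649) = +(649/641).
Reduce top mod 641: now compute (8/641).
Pull out 2^3: since 641 ≡ 1 (mod 8), (2/641) = +1, so (2/641)^3 = +1.
Reached (1/641) = 1. Collecting the sign flips along the way, the symbol is +1.

1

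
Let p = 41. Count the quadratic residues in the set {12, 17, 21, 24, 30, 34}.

1

(12/41) = -1 → non-residue.
(17/41) = -1 → non-residue.
(21/41) = +1 → QR.
(24/41) = -1 → non-residue.
(30/41) = -1 → non-residue.
(34/41) = -1 → non-residue.
Total quadratic residues among the 6: 1.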